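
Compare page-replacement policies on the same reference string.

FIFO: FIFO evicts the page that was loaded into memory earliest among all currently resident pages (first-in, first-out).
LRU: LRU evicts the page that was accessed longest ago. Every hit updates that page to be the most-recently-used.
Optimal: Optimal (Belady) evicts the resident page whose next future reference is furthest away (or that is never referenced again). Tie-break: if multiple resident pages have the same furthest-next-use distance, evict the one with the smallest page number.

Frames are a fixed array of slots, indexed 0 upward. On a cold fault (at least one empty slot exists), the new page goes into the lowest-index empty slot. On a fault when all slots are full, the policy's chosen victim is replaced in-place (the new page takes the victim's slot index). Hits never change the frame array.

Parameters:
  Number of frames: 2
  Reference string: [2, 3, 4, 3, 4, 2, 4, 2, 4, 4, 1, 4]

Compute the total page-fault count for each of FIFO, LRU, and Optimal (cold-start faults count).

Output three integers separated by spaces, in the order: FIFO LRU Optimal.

--- FIFO ---
  step 0: ref 2 -> FAULT, frames=[2,-] (faults so far: 1)
  step 1: ref 3 -> FAULT, frames=[2,3] (faults so far: 2)
  step 2: ref 4 -> FAULT, evict 2, frames=[4,3] (faults so far: 3)
  step 3: ref 3 -> HIT, frames=[4,3] (faults so far: 3)
  step 4: ref 4 -> HIT, frames=[4,3] (faults so far: 3)
  step 5: ref 2 -> FAULT, evict 3, frames=[4,2] (faults so far: 4)
  step 6: ref 4 -> HIT, frames=[4,2] (faults so far: 4)
  step 7: ref 2 -> HIT, frames=[4,2] (faults so far: 4)
  step 8: ref 4 -> HIT, frames=[4,2] (faults so far: 4)
  step 9: ref 4 -> HIT, frames=[4,2] (faults so far: 4)
  step 10: ref 1 -> FAULT, evict 4, frames=[1,2] (faults so far: 5)
  step 11: ref 4 -> FAULT, evict 2, frames=[1,4] (faults so far: 6)
  FIFO total faults: 6
--- LRU ---
  step 0: ref 2 -> FAULT, frames=[2,-] (faults so far: 1)
  step 1: ref 3 -> FAULT, frames=[2,3] (faults so far: 2)
  step 2: ref 4 -> FAULT, evict 2, frames=[4,3] (faults so far: 3)
  step 3: ref 3 -> HIT, frames=[4,3] (faults so far: 3)
  step 4: ref 4 -> HIT, frames=[4,3] (faults so far: 3)
  step 5: ref 2 -> FAULT, evict 3, frames=[4,2] (faults so far: 4)
  step 6: ref 4 -> HIT, frames=[4,2] (faults so far: 4)
  step 7: ref 2 -> HIT, frames=[4,2] (faults so far: 4)
  step 8: ref 4 -> HIT, frames=[4,2] (faults so far: 4)
  step 9: ref 4 -> HIT, frames=[4,2] (faults so far: 4)
  step 10: ref 1 -> FAULT, evict 2, frames=[4,1] (faults so far: 5)
  step 11: ref 4 -> HIT, frames=[4,1] (faults so far: 5)
  LRU total faults: 5
--- Optimal ---
  step 0: ref 2 -> FAULT, frames=[2,-] (faults so far: 1)
  step 1: ref 3 -> FAULT, frames=[2,3] (faults so far: 2)
  step 2: ref 4 -> FAULT, evict 2, frames=[4,3] (faults so far: 3)
  step 3: ref 3 -> HIT, frames=[4,3] (faults so far: 3)
  step 4: ref 4 -> HIT, frames=[4,3] (faults so far: 3)
  step 5: ref 2 -> FAULT, evict 3, frames=[4,2] (faults so far: 4)
  step 6: ref 4 -> HIT, frames=[4,2] (faults so far: 4)
  step 7: ref 2 -> HIT, frames=[4,2] (faults so far: 4)
  step 8: ref 4 -> HIT, frames=[4,2] (faults so far: 4)
  step 9: ref 4 -> HIT, frames=[4,2] (faults so far: 4)
  step 10: ref 1 -> FAULT, evict 2, frames=[4,1] (faults so far: 5)
  step 11: ref 4 -> HIT, frames=[4,1] (faults so far: 5)
  Optimal total faults: 5

Answer: 6 5 5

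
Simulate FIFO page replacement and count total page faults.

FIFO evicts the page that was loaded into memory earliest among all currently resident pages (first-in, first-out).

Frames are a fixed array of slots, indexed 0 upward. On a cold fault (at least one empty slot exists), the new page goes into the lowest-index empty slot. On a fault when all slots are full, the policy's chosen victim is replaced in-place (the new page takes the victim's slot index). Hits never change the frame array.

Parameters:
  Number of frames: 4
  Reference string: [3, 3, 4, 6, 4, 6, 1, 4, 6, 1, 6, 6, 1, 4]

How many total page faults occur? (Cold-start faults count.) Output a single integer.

Answer: 4

Derivation:
Step 0: ref 3 → FAULT, frames=[3,-,-,-]
Step 1: ref 3 → HIT, frames=[3,-,-,-]
Step 2: ref 4 → FAULT, frames=[3,4,-,-]
Step 3: ref 6 → FAULT, frames=[3,4,6,-]
Step 4: ref 4 → HIT, frames=[3,4,6,-]
Step 5: ref 6 → HIT, frames=[3,4,6,-]
Step 6: ref 1 → FAULT, frames=[3,4,6,1]
Step 7: ref 4 → HIT, frames=[3,4,6,1]
Step 8: ref 6 → HIT, frames=[3,4,6,1]
Step 9: ref 1 → HIT, frames=[3,4,6,1]
Step 10: ref 6 → HIT, frames=[3,4,6,1]
Step 11: ref 6 → HIT, frames=[3,4,6,1]
Step 12: ref 1 → HIT, frames=[3,4,6,1]
Step 13: ref 4 → HIT, frames=[3,4,6,1]
Total faults: 4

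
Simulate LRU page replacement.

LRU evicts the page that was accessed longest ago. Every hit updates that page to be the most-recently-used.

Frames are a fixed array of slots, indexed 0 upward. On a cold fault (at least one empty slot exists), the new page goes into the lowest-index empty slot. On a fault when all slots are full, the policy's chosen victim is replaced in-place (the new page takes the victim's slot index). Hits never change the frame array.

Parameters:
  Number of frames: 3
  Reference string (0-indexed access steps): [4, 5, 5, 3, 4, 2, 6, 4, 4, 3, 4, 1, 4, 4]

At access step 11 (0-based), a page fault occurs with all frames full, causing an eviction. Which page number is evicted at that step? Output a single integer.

Answer: 6

Derivation:
Step 0: ref 4 -> FAULT, frames=[4,-,-]
Step 1: ref 5 -> FAULT, frames=[4,5,-]
Step 2: ref 5 -> HIT, frames=[4,5,-]
Step 3: ref 3 -> FAULT, frames=[4,5,3]
Step 4: ref 4 -> HIT, frames=[4,5,3]
Step 5: ref 2 -> FAULT, evict 5, frames=[4,2,3]
Step 6: ref 6 -> FAULT, evict 3, frames=[4,2,6]
Step 7: ref 4 -> HIT, frames=[4,2,6]
Step 8: ref 4 -> HIT, frames=[4,2,6]
Step 9: ref 3 -> FAULT, evict 2, frames=[4,3,6]
Step 10: ref 4 -> HIT, frames=[4,3,6]
Step 11: ref 1 -> FAULT, evict 6, frames=[4,3,1]
At step 11: evicted page 6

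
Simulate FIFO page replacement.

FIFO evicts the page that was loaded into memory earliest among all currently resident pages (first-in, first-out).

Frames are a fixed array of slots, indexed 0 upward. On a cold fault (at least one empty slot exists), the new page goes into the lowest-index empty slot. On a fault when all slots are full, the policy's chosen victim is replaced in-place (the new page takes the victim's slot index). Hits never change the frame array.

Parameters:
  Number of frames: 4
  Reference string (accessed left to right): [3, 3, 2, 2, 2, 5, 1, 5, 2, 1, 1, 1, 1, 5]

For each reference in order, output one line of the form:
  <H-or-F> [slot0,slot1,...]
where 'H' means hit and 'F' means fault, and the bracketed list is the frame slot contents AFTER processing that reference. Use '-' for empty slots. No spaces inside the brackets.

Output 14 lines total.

F [3,-,-,-]
H [3,-,-,-]
F [3,2,-,-]
H [3,2,-,-]
H [3,2,-,-]
F [3,2,5,-]
F [3,2,5,1]
H [3,2,5,1]
H [3,2,5,1]
H [3,2,5,1]
H [3,2,5,1]
H [3,2,5,1]
H [3,2,5,1]
H [3,2,5,1]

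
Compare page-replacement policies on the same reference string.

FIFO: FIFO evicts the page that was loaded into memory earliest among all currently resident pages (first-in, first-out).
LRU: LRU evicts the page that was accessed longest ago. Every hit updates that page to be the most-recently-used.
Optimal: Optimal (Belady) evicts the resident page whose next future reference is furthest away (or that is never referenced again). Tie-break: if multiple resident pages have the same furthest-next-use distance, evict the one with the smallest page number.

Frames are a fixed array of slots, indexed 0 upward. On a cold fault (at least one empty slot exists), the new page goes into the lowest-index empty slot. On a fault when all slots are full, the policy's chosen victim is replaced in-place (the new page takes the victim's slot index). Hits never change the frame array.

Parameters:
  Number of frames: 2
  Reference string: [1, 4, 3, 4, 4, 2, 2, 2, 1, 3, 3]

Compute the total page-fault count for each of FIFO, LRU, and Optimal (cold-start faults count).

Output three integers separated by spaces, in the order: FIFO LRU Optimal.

Answer: 6 6 5

Derivation:
--- FIFO ---
  step 0: ref 1 -> FAULT, frames=[1,-] (faults so far: 1)
  step 1: ref 4 -> FAULT, frames=[1,4] (faults so far: 2)
  step 2: ref 3 -> FAULT, evict 1, frames=[3,4] (faults so far: 3)
  step 3: ref 4 -> HIT, frames=[3,4] (faults so far: 3)
  step 4: ref 4 -> HIT, frames=[3,4] (faults so far: 3)
  step 5: ref 2 -> FAULT, evict 4, frames=[3,2] (faults so far: 4)
  step 6: ref 2 -> HIT, frames=[3,2] (faults so far: 4)
  step 7: ref 2 -> HIT, frames=[3,2] (faults so far: 4)
  step 8: ref 1 -> FAULT, evict 3, frames=[1,2] (faults so far: 5)
  step 9: ref 3 -> FAULT, evict 2, frames=[1,3] (faults so far: 6)
  step 10: ref 3 -> HIT, frames=[1,3] (faults so far: 6)
  FIFO total faults: 6
--- LRU ---
  step 0: ref 1 -> FAULT, frames=[1,-] (faults so far: 1)
  step 1: ref 4 -> FAULT, frames=[1,4] (faults so far: 2)
  step 2: ref 3 -> FAULT, evict 1, frames=[3,4] (faults so far: 3)
  step 3: ref 4 -> HIT, frames=[3,4] (faults so far: 3)
  step 4: ref 4 -> HIT, frames=[3,4] (faults so far: 3)
  step 5: ref 2 -> FAULT, evict 3, frames=[2,4] (faults so far: 4)
  step 6: ref 2 -> HIT, frames=[2,4] (faults so far: 4)
  step 7: ref 2 -> HIT, frames=[2,4] (faults so far: 4)
  step 8: ref 1 -> FAULT, evict 4, frames=[2,1] (faults so far: 5)
  step 9: ref 3 -> FAULT, evict 2, frames=[3,1] (faults so far: 6)
  step 10: ref 3 -> HIT, frames=[3,1] (faults so far: 6)
  LRU total faults: 6
--- Optimal ---
  step 0: ref 1 -> FAULT, frames=[1,-] (faults so far: 1)
  step 1: ref 4 -> FAULT, frames=[1,4] (faults so far: 2)
  step 2: ref 3 -> FAULT, evict 1, frames=[3,4] (faults so far: 3)
  step 3: ref 4 -> HIT, frames=[3,4] (faults so far: 3)
  step 4: ref 4 -> HIT, frames=[3,4] (faults so far: 3)
  step 5: ref 2 -> FAULT, evict 4, frames=[3,2] (faults so far: 4)
  step 6: ref 2 -> HIT, frames=[3,2] (faults so far: 4)
  step 7: ref 2 -> HIT, frames=[3,2] (faults so far: 4)
  step 8: ref 1 -> FAULT, evict 2, frames=[3,1] (faults so far: 5)
  step 9: ref 3 -> HIT, frames=[3,1] (faults so far: 5)
  step 10: ref 3 -> HIT, frames=[3,1] (faults so far: 5)
  Optimal total faults: 5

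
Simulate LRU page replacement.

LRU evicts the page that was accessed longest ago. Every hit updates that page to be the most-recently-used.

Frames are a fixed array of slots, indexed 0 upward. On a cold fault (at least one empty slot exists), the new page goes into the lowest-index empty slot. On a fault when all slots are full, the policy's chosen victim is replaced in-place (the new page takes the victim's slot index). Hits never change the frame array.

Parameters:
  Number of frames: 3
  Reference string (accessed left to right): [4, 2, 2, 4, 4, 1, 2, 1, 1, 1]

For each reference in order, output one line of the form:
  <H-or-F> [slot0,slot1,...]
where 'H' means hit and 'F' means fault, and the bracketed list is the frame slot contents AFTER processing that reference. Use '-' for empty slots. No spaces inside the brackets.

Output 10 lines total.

F [4,-,-]
F [4,2,-]
H [4,2,-]
H [4,2,-]
H [4,2,-]
F [4,2,1]
H [4,2,1]
H [4,2,1]
H [4,2,1]
H [4,2,1]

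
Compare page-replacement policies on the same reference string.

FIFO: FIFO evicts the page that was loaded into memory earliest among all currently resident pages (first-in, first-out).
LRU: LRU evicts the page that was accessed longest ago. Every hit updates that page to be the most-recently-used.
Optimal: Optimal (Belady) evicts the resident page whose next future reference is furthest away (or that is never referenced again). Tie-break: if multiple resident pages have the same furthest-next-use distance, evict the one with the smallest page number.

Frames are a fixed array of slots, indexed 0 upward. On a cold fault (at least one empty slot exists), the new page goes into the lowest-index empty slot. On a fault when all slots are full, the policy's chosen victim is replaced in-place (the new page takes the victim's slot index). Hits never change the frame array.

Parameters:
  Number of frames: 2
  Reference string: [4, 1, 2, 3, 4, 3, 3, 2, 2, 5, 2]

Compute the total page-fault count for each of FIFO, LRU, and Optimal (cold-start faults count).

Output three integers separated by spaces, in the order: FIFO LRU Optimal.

--- FIFO ---
  step 0: ref 4 -> FAULT, frames=[4,-] (faults so far: 1)
  step 1: ref 1 -> FAULT, frames=[4,1] (faults so far: 2)
  step 2: ref 2 -> FAULT, evict 4, frames=[2,1] (faults so far: 3)
  step 3: ref 3 -> FAULT, evict 1, frames=[2,3] (faults so far: 4)
  step 4: ref 4 -> FAULT, evict 2, frames=[4,3] (faults so far: 5)
  step 5: ref 3 -> HIT, frames=[4,3] (faults so far: 5)
  step 6: ref 3 -> HIT, frames=[4,3] (faults so far: 5)
  step 7: ref 2 -> FAULT, evict 3, frames=[4,2] (faults so far: 6)
  step 8: ref 2 -> HIT, frames=[4,2] (faults so far: 6)
  step 9: ref 5 -> FAULT, evict 4, frames=[5,2] (faults so far: 7)
  step 10: ref 2 -> HIT, frames=[5,2] (faults so far: 7)
  FIFO total faults: 7
--- LRU ---
  step 0: ref 4 -> FAULT, frames=[4,-] (faults so far: 1)
  step 1: ref 1 -> FAULT, frames=[4,1] (faults so far: 2)
  step 2: ref 2 -> FAULT, evict 4, frames=[2,1] (faults so far: 3)
  step 3: ref 3 -> FAULT, evict 1, frames=[2,3] (faults so far: 4)
  step 4: ref 4 -> FAULT, evict 2, frames=[4,3] (faults so far: 5)
  step 5: ref 3 -> HIT, frames=[4,3] (faults so far: 5)
  step 6: ref 3 -> HIT, frames=[4,3] (faults so far: 5)
  step 7: ref 2 -> FAULT, evict 4, frames=[2,3] (faults so far: 6)
  step 8: ref 2 -> HIT, frames=[2,3] (faults so far: 6)
  step 9: ref 5 -> FAULT, evict 3, frames=[2,5] (faults so far: 7)
  step 10: ref 2 -> HIT, frames=[2,5] (faults so far: 7)
  LRU total faults: 7
--- Optimal ---
  step 0: ref 4 -> FAULT, frames=[4,-] (faults so far: 1)
  step 1: ref 1 -> FAULT, frames=[4,1] (faults so far: 2)
  step 2: ref 2 -> FAULT, evict 1, frames=[4,2] (faults so far: 3)
  step 3: ref 3 -> FAULT, evict 2, frames=[4,3] (faults so far: 4)
  step 4: ref 4 -> HIT, frames=[4,3] (faults so far: 4)
  step 5: ref 3 -> HIT, frames=[4,3] (faults so far: 4)
  step 6: ref 3 -> HIT, frames=[4,3] (faults so far: 4)
  step 7: ref 2 -> FAULT, evict 3, frames=[4,2] (faults so far: 5)
  step 8: ref 2 -> HIT, frames=[4,2] (faults so far: 5)
  step 9: ref 5 -> FAULT, evict 4, frames=[5,2] (faults so far: 6)
  step 10: ref 2 -> HIT, frames=[5,2] (faults so far: 6)
  Optimal total faults: 6

Answer: 7 7 6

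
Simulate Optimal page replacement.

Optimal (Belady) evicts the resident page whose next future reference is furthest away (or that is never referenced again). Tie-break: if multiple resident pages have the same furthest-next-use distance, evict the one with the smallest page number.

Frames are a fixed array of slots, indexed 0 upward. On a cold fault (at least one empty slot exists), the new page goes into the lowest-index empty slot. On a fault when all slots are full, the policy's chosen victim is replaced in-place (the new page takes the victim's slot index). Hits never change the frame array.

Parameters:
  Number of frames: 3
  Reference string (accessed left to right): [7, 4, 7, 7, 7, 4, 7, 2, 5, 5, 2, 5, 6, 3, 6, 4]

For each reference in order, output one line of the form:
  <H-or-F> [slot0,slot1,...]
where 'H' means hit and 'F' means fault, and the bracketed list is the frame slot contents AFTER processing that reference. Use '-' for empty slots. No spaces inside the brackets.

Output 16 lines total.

F [7,-,-]
F [7,4,-]
H [7,4,-]
H [7,4,-]
H [7,4,-]
H [7,4,-]
H [7,4,-]
F [7,4,2]
F [5,4,2]
H [5,4,2]
H [5,4,2]
H [5,4,2]
F [5,4,6]
F [3,4,6]
H [3,4,6]
H [3,4,6]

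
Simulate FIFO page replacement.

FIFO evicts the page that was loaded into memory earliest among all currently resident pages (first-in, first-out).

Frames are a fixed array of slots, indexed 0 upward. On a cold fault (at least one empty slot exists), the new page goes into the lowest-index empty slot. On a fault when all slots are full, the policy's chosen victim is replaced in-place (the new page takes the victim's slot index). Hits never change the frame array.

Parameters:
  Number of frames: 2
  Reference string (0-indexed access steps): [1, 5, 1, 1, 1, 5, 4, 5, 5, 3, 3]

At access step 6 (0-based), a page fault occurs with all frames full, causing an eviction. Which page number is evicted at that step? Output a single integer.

Answer: 1

Derivation:
Step 0: ref 1 -> FAULT, frames=[1,-]
Step 1: ref 5 -> FAULT, frames=[1,5]
Step 2: ref 1 -> HIT, frames=[1,5]
Step 3: ref 1 -> HIT, frames=[1,5]
Step 4: ref 1 -> HIT, frames=[1,5]
Step 5: ref 5 -> HIT, frames=[1,5]
Step 6: ref 4 -> FAULT, evict 1, frames=[4,5]
At step 6: evicted page 1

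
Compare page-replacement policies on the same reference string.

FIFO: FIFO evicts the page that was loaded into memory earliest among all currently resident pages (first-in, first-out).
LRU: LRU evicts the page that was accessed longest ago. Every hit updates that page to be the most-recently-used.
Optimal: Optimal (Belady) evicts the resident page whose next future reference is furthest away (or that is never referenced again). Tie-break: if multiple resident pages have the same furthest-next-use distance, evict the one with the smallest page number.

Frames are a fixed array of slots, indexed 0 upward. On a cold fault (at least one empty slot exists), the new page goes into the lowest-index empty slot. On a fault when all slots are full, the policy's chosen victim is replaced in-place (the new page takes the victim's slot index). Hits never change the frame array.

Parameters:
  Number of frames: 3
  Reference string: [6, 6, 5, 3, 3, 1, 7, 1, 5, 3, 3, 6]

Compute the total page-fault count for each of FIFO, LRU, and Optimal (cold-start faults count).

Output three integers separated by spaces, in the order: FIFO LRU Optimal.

Answer: 8 8 7

Derivation:
--- FIFO ---
  step 0: ref 6 -> FAULT, frames=[6,-,-] (faults so far: 1)
  step 1: ref 6 -> HIT, frames=[6,-,-] (faults so far: 1)
  step 2: ref 5 -> FAULT, frames=[6,5,-] (faults so far: 2)
  step 3: ref 3 -> FAULT, frames=[6,5,3] (faults so far: 3)
  step 4: ref 3 -> HIT, frames=[6,5,3] (faults so far: 3)
  step 5: ref 1 -> FAULT, evict 6, frames=[1,5,3] (faults so far: 4)
  step 6: ref 7 -> FAULT, evict 5, frames=[1,7,3] (faults so far: 5)
  step 7: ref 1 -> HIT, frames=[1,7,3] (faults so far: 5)
  step 8: ref 5 -> FAULT, evict 3, frames=[1,7,5] (faults so far: 6)
  step 9: ref 3 -> FAULT, evict 1, frames=[3,7,5] (faults so far: 7)
  step 10: ref 3 -> HIT, frames=[3,7,5] (faults so far: 7)
  step 11: ref 6 -> FAULT, evict 7, frames=[3,6,5] (faults so far: 8)
  FIFO total faults: 8
--- LRU ---
  step 0: ref 6 -> FAULT, frames=[6,-,-] (faults so far: 1)
  step 1: ref 6 -> HIT, frames=[6,-,-] (faults so far: 1)
  step 2: ref 5 -> FAULT, frames=[6,5,-] (faults so far: 2)
  step 3: ref 3 -> FAULT, frames=[6,5,3] (faults so far: 3)
  step 4: ref 3 -> HIT, frames=[6,5,3] (faults so far: 3)
  step 5: ref 1 -> FAULT, evict 6, frames=[1,5,3] (faults so far: 4)
  step 6: ref 7 -> FAULT, evict 5, frames=[1,7,3] (faults so far: 5)
  step 7: ref 1 -> HIT, frames=[1,7,3] (faults so far: 5)
  step 8: ref 5 -> FAULT, evict 3, frames=[1,7,5] (faults so far: 6)
  step 9: ref 3 -> FAULT, evict 7, frames=[1,3,5] (faults so far: 7)
  step 10: ref 3 -> HIT, frames=[1,3,5] (faults so far: 7)
  step 11: ref 6 -> FAULT, evict 1, frames=[6,3,5] (faults so far: 8)
  LRU total faults: 8
--- Optimal ---
  step 0: ref 6 -> FAULT, frames=[6,-,-] (faults so far: 1)
  step 1: ref 6 -> HIT, frames=[6,-,-] (faults so far: 1)
  step 2: ref 5 -> FAULT, frames=[6,5,-] (faults so far: 2)
  step 3: ref 3 -> FAULT, frames=[6,5,3] (faults so far: 3)
  step 4: ref 3 -> HIT, frames=[6,5,3] (faults so far: 3)
  step 5: ref 1 -> FAULT, evict 6, frames=[1,5,3] (faults so far: 4)
  step 6: ref 7 -> FAULT, evict 3, frames=[1,5,7] (faults so far: 5)
  step 7: ref 1 -> HIT, frames=[1,5,7] (faults so far: 5)
  step 8: ref 5 -> HIT, frames=[1,5,7] (faults so far: 5)
  step 9: ref 3 -> FAULT, evict 1, frames=[3,5,7] (faults so far: 6)
  step 10: ref 3 -> HIT, frames=[3,5,7] (faults so far: 6)
  step 11: ref 6 -> FAULT, evict 3, frames=[6,5,7] (faults so far: 7)
  Optimal total faults: 7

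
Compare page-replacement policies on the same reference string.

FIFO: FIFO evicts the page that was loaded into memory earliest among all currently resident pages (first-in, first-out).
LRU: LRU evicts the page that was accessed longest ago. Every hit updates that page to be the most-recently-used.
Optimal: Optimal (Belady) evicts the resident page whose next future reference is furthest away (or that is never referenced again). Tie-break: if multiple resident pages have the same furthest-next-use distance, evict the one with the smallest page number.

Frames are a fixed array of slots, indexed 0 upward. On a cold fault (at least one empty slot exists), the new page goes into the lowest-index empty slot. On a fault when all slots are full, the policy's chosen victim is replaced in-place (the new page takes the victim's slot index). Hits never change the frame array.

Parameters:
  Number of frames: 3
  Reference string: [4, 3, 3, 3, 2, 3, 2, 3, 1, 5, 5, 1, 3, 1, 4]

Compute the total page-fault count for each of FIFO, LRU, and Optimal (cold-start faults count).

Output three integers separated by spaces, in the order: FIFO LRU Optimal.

Answer: 7 6 6

Derivation:
--- FIFO ---
  step 0: ref 4 -> FAULT, frames=[4,-,-] (faults so far: 1)
  step 1: ref 3 -> FAULT, frames=[4,3,-] (faults so far: 2)
  step 2: ref 3 -> HIT, frames=[4,3,-] (faults so far: 2)
  step 3: ref 3 -> HIT, frames=[4,3,-] (faults so far: 2)
  step 4: ref 2 -> FAULT, frames=[4,3,2] (faults so far: 3)
  step 5: ref 3 -> HIT, frames=[4,3,2] (faults so far: 3)
  step 6: ref 2 -> HIT, frames=[4,3,2] (faults so far: 3)
  step 7: ref 3 -> HIT, frames=[4,3,2] (faults so far: 3)
  step 8: ref 1 -> FAULT, evict 4, frames=[1,3,2] (faults so far: 4)
  step 9: ref 5 -> FAULT, evict 3, frames=[1,5,2] (faults so far: 5)
  step 10: ref 5 -> HIT, frames=[1,5,2] (faults so far: 5)
  step 11: ref 1 -> HIT, frames=[1,5,2] (faults so far: 5)
  step 12: ref 3 -> FAULT, evict 2, frames=[1,5,3] (faults so far: 6)
  step 13: ref 1 -> HIT, frames=[1,5,3] (faults so far: 6)
  step 14: ref 4 -> FAULT, evict 1, frames=[4,5,3] (faults so far: 7)
  FIFO total faults: 7
--- LRU ---
  step 0: ref 4 -> FAULT, frames=[4,-,-] (faults so far: 1)
  step 1: ref 3 -> FAULT, frames=[4,3,-] (faults so far: 2)
  step 2: ref 3 -> HIT, frames=[4,3,-] (faults so far: 2)
  step 3: ref 3 -> HIT, frames=[4,3,-] (faults so far: 2)
  step 4: ref 2 -> FAULT, frames=[4,3,2] (faults so far: 3)
  step 5: ref 3 -> HIT, frames=[4,3,2] (faults so far: 3)
  step 6: ref 2 -> HIT, frames=[4,3,2] (faults so far: 3)
  step 7: ref 3 -> HIT, frames=[4,3,2] (faults so far: 3)
  step 8: ref 1 -> FAULT, evict 4, frames=[1,3,2] (faults so far: 4)
  step 9: ref 5 -> FAULT, evict 2, frames=[1,3,5] (faults so far: 5)
  step 10: ref 5 -> HIT, frames=[1,3,5] (faults so far: 5)
  step 11: ref 1 -> HIT, frames=[1,3,5] (faults so far: 5)
  step 12: ref 3 -> HIT, frames=[1,3,5] (faults so far: 5)
  step 13: ref 1 -> HIT, frames=[1,3,5] (faults so far: 5)
  step 14: ref 4 -> FAULT, evict 5, frames=[1,3,4] (faults so far: 6)
  LRU total faults: 6
--- Optimal ---
  step 0: ref 4 -> FAULT, frames=[4,-,-] (faults so far: 1)
  step 1: ref 3 -> FAULT, frames=[4,3,-] (faults so far: 2)
  step 2: ref 3 -> HIT, frames=[4,3,-] (faults so far: 2)
  step 3: ref 3 -> HIT, frames=[4,3,-] (faults so far: 2)
  step 4: ref 2 -> FAULT, frames=[4,3,2] (faults so far: 3)
  step 5: ref 3 -> HIT, frames=[4,3,2] (faults so far: 3)
  step 6: ref 2 -> HIT, frames=[4,3,2] (faults so far: 3)
  step 7: ref 3 -> HIT, frames=[4,3,2] (faults so far: 3)
  step 8: ref 1 -> FAULT, evict 2, frames=[4,3,1] (faults so far: 4)
  step 9: ref 5 -> FAULT, evict 4, frames=[5,3,1] (faults so far: 5)
  step 10: ref 5 -> HIT, frames=[5,3,1] (faults so far: 5)
  step 11: ref 1 -> HIT, frames=[5,3,1] (faults so far: 5)
  step 12: ref 3 -> HIT, frames=[5,3,1] (faults so far: 5)
  step 13: ref 1 -> HIT, frames=[5,3,1] (faults so far: 5)
  step 14: ref 4 -> FAULT, evict 1, frames=[5,3,4] (faults so far: 6)
  Optimal total faults: 6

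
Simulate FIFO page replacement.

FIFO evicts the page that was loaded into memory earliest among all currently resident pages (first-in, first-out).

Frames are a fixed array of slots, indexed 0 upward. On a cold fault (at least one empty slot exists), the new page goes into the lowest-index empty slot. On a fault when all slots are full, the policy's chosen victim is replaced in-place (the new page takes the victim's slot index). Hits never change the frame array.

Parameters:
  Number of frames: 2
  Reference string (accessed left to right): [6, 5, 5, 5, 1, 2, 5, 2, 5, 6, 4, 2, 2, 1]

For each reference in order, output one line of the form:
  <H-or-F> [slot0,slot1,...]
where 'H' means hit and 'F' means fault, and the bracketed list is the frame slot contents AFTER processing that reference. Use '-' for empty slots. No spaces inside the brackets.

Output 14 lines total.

F [6,-]
F [6,5]
H [6,5]
H [6,5]
F [1,5]
F [1,2]
F [5,2]
H [5,2]
H [5,2]
F [5,6]
F [4,6]
F [4,2]
H [4,2]
F [1,2]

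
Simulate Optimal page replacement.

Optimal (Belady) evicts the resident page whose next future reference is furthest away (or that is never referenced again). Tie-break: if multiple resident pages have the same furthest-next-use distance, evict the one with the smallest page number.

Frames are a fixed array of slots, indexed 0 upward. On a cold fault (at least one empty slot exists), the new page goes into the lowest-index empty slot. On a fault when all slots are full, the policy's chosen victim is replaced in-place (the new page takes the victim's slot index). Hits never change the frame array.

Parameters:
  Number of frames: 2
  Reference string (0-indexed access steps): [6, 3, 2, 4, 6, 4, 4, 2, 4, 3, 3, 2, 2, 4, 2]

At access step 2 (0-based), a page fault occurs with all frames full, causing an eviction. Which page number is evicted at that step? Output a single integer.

Answer: 3

Derivation:
Step 0: ref 6 -> FAULT, frames=[6,-]
Step 1: ref 3 -> FAULT, frames=[6,3]
Step 2: ref 2 -> FAULT, evict 3, frames=[6,2]
At step 2: evicted page 3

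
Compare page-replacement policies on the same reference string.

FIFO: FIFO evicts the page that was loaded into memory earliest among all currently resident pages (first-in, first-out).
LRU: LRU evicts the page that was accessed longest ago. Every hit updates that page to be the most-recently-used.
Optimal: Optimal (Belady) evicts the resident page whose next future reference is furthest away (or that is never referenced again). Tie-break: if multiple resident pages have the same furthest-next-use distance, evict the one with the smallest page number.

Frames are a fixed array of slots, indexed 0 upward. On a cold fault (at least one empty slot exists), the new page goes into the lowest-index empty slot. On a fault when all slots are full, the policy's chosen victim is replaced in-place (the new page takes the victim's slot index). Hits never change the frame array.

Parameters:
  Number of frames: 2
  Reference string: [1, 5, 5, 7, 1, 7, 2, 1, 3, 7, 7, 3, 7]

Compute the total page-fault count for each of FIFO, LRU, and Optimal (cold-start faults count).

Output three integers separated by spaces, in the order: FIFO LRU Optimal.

Answer: 7 8 6

Derivation:
--- FIFO ---
  step 0: ref 1 -> FAULT, frames=[1,-] (faults so far: 1)
  step 1: ref 5 -> FAULT, frames=[1,5] (faults so far: 2)
  step 2: ref 5 -> HIT, frames=[1,5] (faults so far: 2)
  step 3: ref 7 -> FAULT, evict 1, frames=[7,5] (faults so far: 3)
  step 4: ref 1 -> FAULT, evict 5, frames=[7,1] (faults so far: 4)
  step 5: ref 7 -> HIT, frames=[7,1] (faults so far: 4)
  step 6: ref 2 -> FAULT, evict 7, frames=[2,1] (faults so far: 5)
  step 7: ref 1 -> HIT, frames=[2,1] (faults so far: 5)
  step 8: ref 3 -> FAULT, evict 1, frames=[2,3] (faults so far: 6)
  step 9: ref 7 -> FAULT, evict 2, frames=[7,3] (faults so far: 7)
  step 10: ref 7 -> HIT, frames=[7,3] (faults so far: 7)
  step 11: ref 3 -> HIT, frames=[7,3] (faults so far: 7)
  step 12: ref 7 -> HIT, frames=[7,3] (faults so far: 7)
  FIFO total faults: 7
--- LRU ---
  step 0: ref 1 -> FAULT, frames=[1,-] (faults so far: 1)
  step 1: ref 5 -> FAULT, frames=[1,5] (faults so far: 2)
  step 2: ref 5 -> HIT, frames=[1,5] (faults so far: 2)
  step 3: ref 7 -> FAULT, evict 1, frames=[7,5] (faults so far: 3)
  step 4: ref 1 -> FAULT, evict 5, frames=[7,1] (faults so far: 4)
  step 5: ref 7 -> HIT, frames=[7,1] (faults so far: 4)
  step 6: ref 2 -> FAULT, evict 1, frames=[7,2] (faults so far: 5)
  step 7: ref 1 -> FAULT, evict 7, frames=[1,2] (faults so far: 6)
  step 8: ref 3 -> FAULT, evict 2, frames=[1,3] (faults so far: 7)
  step 9: ref 7 -> FAULT, evict 1, frames=[7,3] (faults so far: 8)
  step 10: ref 7 -> HIT, frames=[7,3] (faults so far: 8)
  step 11: ref 3 -> HIT, frames=[7,3] (faults so far: 8)
  step 12: ref 7 -> HIT, frames=[7,3] (faults so far: 8)
  LRU total faults: 8
--- Optimal ---
  step 0: ref 1 -> FAULT, frames=[1,-] (faults so far: 1)
  step 1: ref 5 -> FAULT, frames=[1,5] (faults so far: 2)
  step 2: ref 5 -> HIT, frames=[1,5] (faults so far: 2)
  step 3: ref 7 -> FAULT, evict 5, frames=[1,7] (faults so far: 3)
  step 4: ref 1 -> HIT, frames=[1,7] (faults so far: 3)
  step 5: ref 7 -> HIT, frames=[1,7] (faults so far: 3)
  step 6: ref 2 -> FAULT, evict 7, frames=[1,2] (faults so far: 4)
  step 7: ref 1 -> HIT, frames=[1,2] (faults so far: 4)
  step 8: ref 3 -> FAULT, evict 1, frames=[3,2] (faults so far: 5)
  step 9: ref 7 -> FAULT, evict 2, frames=[3,7] (faults so far: 6)
  step 10: ref 7 -> HIT, frames=[3,7] (faults so far: 6)
  step 11: ref 3 -> HIT, frames=[3,7] (faults so far: 6)
  step 12: ref 7 -> HIT, frames=[3,7] (faults so far: 6)
  Optimal total faults: 6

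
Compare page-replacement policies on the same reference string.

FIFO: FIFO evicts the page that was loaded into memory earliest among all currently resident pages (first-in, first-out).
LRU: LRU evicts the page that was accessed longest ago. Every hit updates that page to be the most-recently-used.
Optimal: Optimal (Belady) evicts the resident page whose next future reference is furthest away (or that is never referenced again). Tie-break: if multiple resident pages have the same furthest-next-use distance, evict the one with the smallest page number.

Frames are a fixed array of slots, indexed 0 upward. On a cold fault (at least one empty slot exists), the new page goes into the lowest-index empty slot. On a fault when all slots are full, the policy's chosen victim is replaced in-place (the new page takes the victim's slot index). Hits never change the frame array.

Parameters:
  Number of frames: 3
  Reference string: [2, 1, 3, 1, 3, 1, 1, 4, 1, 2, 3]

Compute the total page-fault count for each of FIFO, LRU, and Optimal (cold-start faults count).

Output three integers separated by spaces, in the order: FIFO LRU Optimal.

--- FIFO ---
  step 0: ref 2 -> FAULT, frames=[2,-,-] (faults so far: 1)
  step 1: ref 1 -> FAULT, frames=[2,1,-] (faults so far: 2)
  step 2: ref 3 -> FAULT, frames=[2,1,3] (faults so far: 3)
  step 3: ref 1 -> HIT, frames=[2,1,3] (faults so far: 3)
  step 4: ref 3 -> HIT, frames=[2,1,3] (faults so far: 3)
  step 5: ref 1 -> HIT, frames=[2,1,3] (faults so far: 3)
  step 6: ref 1 -> HIT, frames=[2,1,3] (faults so far: 3)
  step 7: ref 4 -> FAULT, evict 2, frames=[4,1,3] (faults so far: 4)
  step 8: ref 1 -> HIT, frames=[4,1,3] (faults so far: 4)
  step 9: ref 2 -> FAULT, evict 1, frames=[4,2,3] (faults so far: 5)
  step 10: ref 3 -> HIT, frames=[4,2,3] (faults so far: 5)
  FIFO total faults: 5
--- LRU ---
  step 0: ref 2 -> FAULT, frames=[2,-,-] (faults so far: 1)
  step 1: ref 1 -> FAULT, frames=[2,1,-] (faults so far: 2)
  step 2: ref 3 -> FAULT, frames=[2,1,3] (faults so far: 3)
  step 3: ref 1 -> HIT, frames=[2,1,3] (faults so far: 3)
  step 4: ref 3 -> HIT, frames=[2,1,3] (faults so far: 3)
  step 5: ref 1 -> HIT, frames=[2,1,3] (faults so far: 3)
  step 6: ref 1 -> HIT, frames=[2,1,3] (faults so far: 3)
  step 7: ref 4 -> FAULT, evict 2, frames=[4,1,3] (faults so far: 4)
  step 8: ref 1 -> HIT, frames=[4,1,3] (faults so far: 4)
  step 9: ref 2 -> FAULT, evict 3, frames=[4,1,2] (faults so far: 5)
  step 10: ref 3 -> FAULT, evict 4, frames=[3,1,2] (faults so far: 6)
  LRU total faults: 6
--- Optimal ---
  step 0: ref 2 -> FAULT, frames=[2,-,-] (faults so far: 1)
  step 1: ref 1 -> FAULT, frames=[2,1,-] (faults so far: 2)
  step 2: ref 3 -> FAULT, frames=[2,1,3] (faults so far: 3)
  step 3: ref 1 -> HIT, frames=[2,1,3] (faults so far: 3)
  step 4: ref 3 -> HIT, frames=[2,1,3] (faults so far: 3)
  step 5: ref 1 -> HIT, frames=[2,1,3] (faults so far: 3)
  step 6: ref 1 -> HIT, frames=[2,1,3] (faults so far: 3)
  step 7: ref 4 -> FAULT, evict 3, frames=[2,1,4] (faults so far: 4)
  step 8: ref 1 -> HIT, frames=[2,1,4] (faults so far: 4)
  step 9: ref 2 -> HIT, frames=[2,1,4] (faults so far: 4)
  step 10: ref 3 -> FAULT, evict 1, frames=[2,3,4] (faults so far: 5)
  Optimal total faults: 5

Answer: 5 6 5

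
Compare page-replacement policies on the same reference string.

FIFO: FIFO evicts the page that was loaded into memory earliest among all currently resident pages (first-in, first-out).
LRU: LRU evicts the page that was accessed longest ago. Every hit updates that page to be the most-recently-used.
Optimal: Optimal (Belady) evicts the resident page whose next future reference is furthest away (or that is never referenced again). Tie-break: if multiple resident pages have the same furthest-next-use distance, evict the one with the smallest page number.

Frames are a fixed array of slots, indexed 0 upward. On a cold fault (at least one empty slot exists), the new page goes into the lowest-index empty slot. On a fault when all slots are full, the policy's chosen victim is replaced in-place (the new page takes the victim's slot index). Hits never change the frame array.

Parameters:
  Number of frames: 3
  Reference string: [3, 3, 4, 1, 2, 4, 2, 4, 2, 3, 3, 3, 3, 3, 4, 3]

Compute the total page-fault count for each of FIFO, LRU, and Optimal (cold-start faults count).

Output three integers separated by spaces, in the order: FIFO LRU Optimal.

Answer: 6 5 4

Derivation:
--- FIFO ---
  step 0: ref 3 -> FAULT, frames=[3,-,-] (faults so far: 1)
  step 1: ref 3 -> HIT, frames=[3,-,-] (faults so far: 1)
  step 2: ref 4 -> FAULT, frames=[3,4,-] (faults so far: 2)
  step 3: ref 1 -> FAULT, frames=[3,4,1] (faults so far: 3)
  step 4: ref 2 -> FAULT, evict 3, frames=[2,4,1] (faults so far: 4)
  step 5: ref 4 -> HIT, frames=[2,4,1] (faults so far: 4)
  step 6: ref 2 -> HIT, frames=[2,4,1] (faults so far: 4)
  step 7: ref 4 -> HIT, frames=[2,4,1] (faults so far: 4)
  step 8: ref 2 -> HIT, frames=[2,4,1] (faults so far: 4)
  step 9: ref 3 -> FAULT, evict 4, frames=[2,3,1] (faults so far: 5)
  step 10: ref 3 -> HIT, frames=[2,3,1] (faults so far: 5)
  step 11: ref 3 -> HIT, frames=[2,3,1] (faults so far: 5)
  step 12: ref 3 -> HIT, frames=[2,3,1] (faults so far: 5)
  step 13: ref 3 -> HIT, frames=[2,3,1] (faults so far: 5)
  step 14: ref 4 -> FAULT, evict 1, frames=[2,3,4] (faults so far: 6)
  step 15: ref 3 -> HIT, frames=[2,3,4] (faults so far: 6)
  FIFO total faults: 6
--- LRU ---
  step 0: ref 3 -> FAULT, frames=[3,-,-] (faults so far: 1)
  step 1: ref 3 -> HIT, frames=[3,-,-] (faults so far: 1)
  step 2: ref 4 -> FAULT, frames=[3,4,-] (faults so far: 2)
  step 3: ref 1 -> FAULT, frames=[3,4,1] (faults so far: 3)
  step 4: ref 2 -> FAULT, evict 3, frames=[2,4,1] (faults so far: 4)
  step 5: ref 4 -> HIT, frames=[2,4,1] (faults so far: 4)
  step 6: ref 2 -> HIT, frames=[2,4,1] (faults so far: 4)
  step 7: ref 4 -> HIT, frames=[2,4,1] (faults so far: 4)
  step 8: ref 2 -> HIT, frames=[2,4,1] (faults so far: 4)
  step 9: ref 3 -> FAULT, evict 1, frames=[2,4,3] (faults so far: 5)
  step 10: ref 3 -> HIT, frames=[2,4,3] (faults so far: 5)
  step 11: ref 3 -> HIT, frames=[2,4,3] (faults so far: 5)
  step 12: ref 3 -> HIT, frames=[2,4,3] (faults so far: 5)
  step 13: ref 3 -> HIT, frames=[2,4,3] (faults so far: 5)
  step 14: ref 4 -> HIT, frames=[2,4,3] (faults so far: 5)
  step 15: ref 3 -> HIT, frames=[2,4,3] (faults so far: 5)
  LRU total faults: 5
--- Optimal ---
  step 0: ref 3 -> FAULT, frames=[3,-,-] (faults so far: 1)
  step 1: ref 3 -> HIT, frames=[3,-,-] (faults so far: 1)
  step 2: ref 4 -> FAULT, frames=[3,4,-] (faults so far: 2)
  step 3: ref 1 -> FAULT, frames=[3,4,1] (faults so far: 3)
  step 4: ref 2 -> FAULT, evict 1, frames=[3,4,2] (faults so far: 4)
  step 5: ref 4 -> HIT, frames=[3,4,2] (faults so far: 4)
  step 6: ref 2 -> HIT, frames=[3,4,2] (faults so far: 4)
  step 7: ref 4 -> HIT, frames=[3,4,2] (faults so far: 4)
  step 8: ref 2 -> HIT, frames=[3,4,2] (faults so far: 4)
  step 9: ref 3 -> HIT, frames=[3,4,2] (faults so far: 4)
  step 10: ref 3 -> HIT, frames=[3,4,2] (faults so far: 4)
  step 11: ref 3 -> HIT, frames=[3,4,2] (faults so far: 4)
  step 12: ref 3 -> HIT, frames=[3,4,2] (faults so far: 4)
  step 13: ref 3 -> HIT, frames=[3,4,2] (faults so far: 4)
  step 14: ref 4 -> HIT, frames=[3,4,2] (faults so far: 4)
  step 15: ref 3 -> HIT, frames=[3,4,2] (faults so far: 4)
  Optimal total faults: 4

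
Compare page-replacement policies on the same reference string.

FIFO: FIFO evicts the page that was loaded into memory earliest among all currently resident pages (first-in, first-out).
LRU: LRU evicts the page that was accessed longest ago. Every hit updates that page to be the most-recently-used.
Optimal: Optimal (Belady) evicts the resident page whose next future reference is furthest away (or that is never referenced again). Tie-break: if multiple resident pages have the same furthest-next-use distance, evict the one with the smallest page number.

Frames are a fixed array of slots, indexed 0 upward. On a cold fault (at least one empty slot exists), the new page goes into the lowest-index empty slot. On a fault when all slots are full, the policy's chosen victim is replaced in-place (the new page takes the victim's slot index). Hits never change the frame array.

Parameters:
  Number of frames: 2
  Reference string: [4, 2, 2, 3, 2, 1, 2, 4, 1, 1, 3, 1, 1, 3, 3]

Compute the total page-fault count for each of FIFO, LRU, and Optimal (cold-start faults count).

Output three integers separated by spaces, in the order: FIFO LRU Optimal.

Answer: 8 7 6

Derivation:
--- FIFO ---
  step 0: ref 4 -> FAULT, frames=[4,-] (faults so far: 1)
  step 1: ref 2 -> FAULT, frames=[4,2] (faults so far: 2)
  step 2: ref 2 -> HIT, frames=[4,2] (faults so far: 2)
  step 3: ref 3 -> FAULT, evict 4, frames=[3,2] (faults so far: 3)
  step 4: ref 2 -> HIT, frames=[3,2] (faults so far: 3)
  step 5: ref 1 -> FAULT, evict 2, frames=[3,1] (faults so far: 4)
  step 6: ref 2 -> FAULT, evict 3, frames=[2,1] (faults so far: 5)
  step 7: ref 4 -> FAULT, evict 1, frames=[2,4] (faults so far: 6)
  step 8: ref 1 -> FAULT, evict 2, frames=[1,4] (faults so far: 7)
  step 9: ref 1 -> HIT, frames=[1,4] (faults so far: 7)
  step 10: ref 3 -> FAULT, evict 4, frames=[1,3] (faults so far: 8)
  step 11: ref 1 -> HIT, frames=[1,3] (faults so far: 8)
  step 12: ref 1 -> HIT, frames=[1,3] (faults so far: 8)
  step 13: ref 3 -> HIT, frames=[1,3] (faults so far: 8)
  step 14: ref 3 -> HIT, frames=[1,3] (faults so far: 8)
  FIFO total faults: 8
--- LRU ---
  step 0: ref 4 -> FAULT, frames=[4,-] (faults so far: 1)
  step 1: ref 2 -> FAULT, frames=[4,2] (faults so far: 2)
  step 2: ref 2 -> HIT, frames=[4,2] (faults so far: 2)
  step 3: ref 3 -> FAULT, evict 4, frames=[3,2] (faults so far: 3)
  step 4: ref 2 -> HIT, frames=[3,2] (faults so far: 3)
  step 5: ref 1 -> FAULT, evict 3, frames=[1,2] (faults so far: 4)
  step 6: ref 2 -> HIT, frames=[1,2] (faults so far: 4)
  step 7: ref 4 -> FAULT, evict 1, frames=[4,2] (faults so far: 5)
  step 8: ref 1 -> FAULT, evict 2, frames=[4,1] (faults so far: 6)
  step 9: ref 1 -> HIT, frames=[4,1] (faults so far: 6)
  step 10: ref 3 -> FAULT, evict 4, frames=[3,1] (faults so far: 7)
  step 11: ref 1 -> HIT, frames=[3,1] (faults so far: 7)
  step 12: ref 1 -> HIT, frames=[3,1] (faults so far: 7)
  step 13: ref 3 -> HIT, frames=[3,1] (faults so far: 7)
  step 14: ref 3 -> HIT, frames=[3,1] (faults so far: 7)
  LRU total faults: 7
--- Optimal ---
  step 0: ref 4 -> FAULT, frames=[4,-] (faults so far: 1)
  step 1: ref 2 -> FAULT, frames=[4,2] (faults so far: 2)
  step 2: ref 2 -> HIT, frames=[4,2] (faults so far: 2)
  step 3: ref 3 -> FAULT, evict 4, frames=[3,2] (faults so far: 3)
  step 4: ref 2 -> HIT, frames=[3,2] (faults so far: 3)
  step 5: ref 1 -> FAULT, evict 3, frames=[1,2] (faults so far: 4)
  step 6: ref 2 -> HIT, frames=[1,2] (faults so far: 4)
  step 7: ref 4 -> FAULT, evict 2, frames=[1,4] (faults so far: 5)
  step 8: ref 1 -> HIT, frames=[1,4] (faults so far: 5)
  step 9: ref 1 -> HIT, frames=[1,4] (faults so far: 5)
  step 10: ref 3 -> FAULT, evict 4, frames=[1,3] (faults so far: 6)
  step 11: ref 1 -> HIT, frames=[1,3] (faults so far: 6)
  step 12: ref 1 -> HIT, frames=[1,3] (faults so far: 6)
  step 13: ref 3 -> HIT, frames=[1,3] (faults so far: 6)
  step 14: ref 3 -> HIT, frames=[1,3] (faults so far: 6)
  Optimal total faults: 6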